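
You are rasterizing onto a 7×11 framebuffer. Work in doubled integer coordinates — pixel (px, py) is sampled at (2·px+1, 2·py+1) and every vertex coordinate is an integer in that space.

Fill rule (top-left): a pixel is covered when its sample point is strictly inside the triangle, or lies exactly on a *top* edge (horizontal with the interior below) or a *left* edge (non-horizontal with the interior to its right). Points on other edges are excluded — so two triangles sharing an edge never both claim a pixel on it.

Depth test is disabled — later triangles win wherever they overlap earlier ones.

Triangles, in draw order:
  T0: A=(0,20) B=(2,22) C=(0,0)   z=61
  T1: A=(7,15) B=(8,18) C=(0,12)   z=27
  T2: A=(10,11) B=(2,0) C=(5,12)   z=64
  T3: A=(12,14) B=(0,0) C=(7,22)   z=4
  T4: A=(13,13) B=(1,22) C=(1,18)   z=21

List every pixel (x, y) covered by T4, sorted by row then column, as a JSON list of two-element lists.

T0:
  2·area = 40  (B↔C swapped to make it positive)
  edge (0, 20)→(0, 0): d=(0,-20) top-left  bias=+0
  edge (0, 0)→(2, 22): d=(2,22) right/bottom  bias=-1
  edge (2, 22)→(0, 20): d=(-2,-2) top-left  bias=+0
    (0,5)@(1, 11): e=[20,0,20] → ·  [on edge]
    (0,6)@(1, 13): e=[20,4,16] → #
    (1,6)@(3, 13): e=[60,-40,20] → ·
    (0,7)@(1, 15): e=[20,8,12] → #
    (1,7)@(3, 15): e=[60,-36,16] → ·
    (0,8)@(1, 17): e=[20,12,8] → #
    (1,8)@(3, 17): e=[60,-32,12] → ·
    (0,9)@(1, 19): e=[20,16,4] → #
    (1,9)@(3, 19): e=[60,-28,8] → ·
    (0,10)@(1, 21): e=[20,20,0] → #  [on edge]
    (1,10)@(3, 21): e=[60,-24,4] → ·
  covered (5 px):
    · · · · · · ·
    · · · · · · ·
    · · · · · · ·
    · · · · · · ·
    · · · · · · ·
    · · · · · · ·
    # · · · · · ·
    # · · · · · ·
    # · · · · · ·
    # · · · · · ·
    # · · · · · ·
T1:
  2·area = 18
  edge (7, 15)→(8, 18): d=(1,3) right/bottom  bias=-1
  edge (8, 18)→(0, 12): d=(-8,-6) top-left  bias=+0
  edge (0, 12)→(7, 15): d=(7,3) right/bottom  bias=-1
    (1,1)@(3, 3): e=[0,90,-72] → ·  [on edge]
    (2,4)@(5, 9): e=[0,54,-36] → ·  [on edge]
    (2,7)@(5, 15): e=[6,6,6] → #
    (3,7)@(7, 15): e=[0,18,0] → ·  [on edge]
    (2,8)@(5, 17): e=[8,-10,20] → ·
    (3,8)@(7, 17): e=[2,2,14] → #
    (4,8)@(9, 17): e=[-4,14,8] → ·
    (3,9)@(7, 19): e=[4,-14,28] → ·
    (4,10)@(9, 21): e=[0,-18,36] → ·  [on edge]
  covered (2 px):
    · · · · · · ·
    · · · · · · ·
    · · · · · · ·
    · · · · · · ·
    · · · · · · ·
    · · · · · · ·
    · · · · · · ·
    · · # · · · ·
    · · · # · · ·
    · · · · · · ·
    · · · · · · ·
T2:
  2·area = 63  (B↔C swapped to make it positive)
  edge (10, 11)→(5, 12): d=(-5,1) right/bottom  bias=-1
  edge (5, 12)→(2, 0): d=(-3,-12) top-left  bias=+0
  edge (2, 0)→(10, 11): d=(8,11) right/bottom  bias=-1
    (1,1)@(3, 3): e=[47,3,13] → #
    (2,1)@(5, 3): e=[45,27,-9] → ·
    (1,2)@(3, 5): e=[37,-3,29] → ·
    (2,2)@(5, 5): e=[35,21,7] → #
    (3,2)@(7, 5): e=[33,45,-15] → ·
    (2,3)@(5, 7): e=[25,15,23] → #
    (3,3)@(7, 7): e=[23,39,1] → #
    (4,3)@(9, 7): e=[21,63,-21] → ·
    (2,4)@(5, 9): e=[15,9,39] → #
    (4,4)@(9, 9): e=[11,57,-5] → ·
    (2,5)@(5, 11): e=[5,3,55] → #
    (4,5)@(9, 11): e=[1,51,11] → #
  covered (9 px):
    · · · · · · ·
    · # · · · · ·
    · · # · · · ·
    · · # # · · ·
    · · # # · · ·
    · · # # # · ·
    · · · · · · ·
    · · · · · · ·
    · · · · · · ·
    · · · · · · ·
    · · · · · · ·
T3:
  2·area = 166  (B↔C swapped to make it positive)
  edge (12, 14)→(7, 22): d=(-5,8) right/bottom  bias=-1
  edge (7, 22)→(0, 0): d=(-7,-22) top-left  bias=+0
  edge (0, 0)→(12, 14): d=(12,14) right/bottom  bias=-1
    (0,1)@(1, 3): e=[143,1,22] → #
    (1,1)@(3, 3): e=[127,45,-6] → ·
    (0,2)@(1, 5): e=[133,-13,46] → ·
    (1,2)@(3, 5): e=[117,31,18] → #
    (2,2)@(5, 5): e=[101,75,-10] → ·
    (1,3)@(3, 7): e=[107,17,42] → #
    (2,3)@(5, 7): e=[91,61,14] → #
    (3,3)@(7, 7): e=[75,105,-14] → ·
    (1,4)@(3, 9): e=[97,3,66] → #
    (3,4)@(7, 9): e=[65,91,10] → #
    (4,4)@(9, 9): e=[49,135,-18] → ·
    (1,5)@(3, 11): e=[87,-11,90] → ·
  covered (22 px):
    · · · · · · ·
    # · · · · · ·
    · # · · · · ·
    · # # · · · ·
    · # # # · · ·
    · · # # # · ·
    · · # # # # ·
    · · # # # # ·
    · · · # # · ·
    · · · # · · ·
    · · · # · · ·
T4:
  2·area = 48
  edge (13, 13)→(1, 22): d=(-12,9) right/bottom  bias=-1
  edge (1, 22)→(1, 18): d=(0,-4) top-left  bias=+0
  edge (1, 18)→(13, 13): d=(12,-5) top-left  bias=+0
    (0,0)@(1, 1): e=[252,0,-204] → ·  [on edge]
    (0,1)@(1, 3): e=[228,0,-180] → ·  [on edge]
    (0,2)@(1, 5): e=[204,0,-156] → ·  [on edge]
    (0,3)@(1, 7): e=[180,0,-132] → ·  [on edge]
    (0,4)@(1, 9): e=[156,0,-108] → ·  [on edge]
    (0,5)@(1, 11): e=[132,0,-84] → ·  [on edge]
    (0,6)@(1, 13): e=[108,0,-60] → ·  [on edge]
    (6,6)@(13, 13): e=[0,48,0] → ·  [on edge]
    (0,7)@(1, 15): e=[84,0,-36] → ·  [on edge]
    (4,7)@(9, 15): e=[12,32,4] → #
    (5,7)@(11, 15): e=[-6,40,14] → ·
    (0,8)@(1, 17): e=[60,0,-12] → ·  [on edge]
    (0,9)@(1, 19): e=[36,0,12] → #  [on edge]
    (2,9)@(5, 19): e=[0,16,32] → ·  [on edge]
    (0,10)@(1, 21): e=[12,0,36] → #  [on edge]
  covered (6 px):
    · · · · · · ·
    · · · · · · ·
    · · · · · · ·
    · · · · · · ·
    · · · · · · ·
    · · · · · · ·
    · · · · · · ·
    · · · · # · ·
    · · # # · · ·
    # # · · · · ·
    # · · · · · ·

Answer: [[4,7],[2,8],[3,8],[0,9],[1,9],[0,10]]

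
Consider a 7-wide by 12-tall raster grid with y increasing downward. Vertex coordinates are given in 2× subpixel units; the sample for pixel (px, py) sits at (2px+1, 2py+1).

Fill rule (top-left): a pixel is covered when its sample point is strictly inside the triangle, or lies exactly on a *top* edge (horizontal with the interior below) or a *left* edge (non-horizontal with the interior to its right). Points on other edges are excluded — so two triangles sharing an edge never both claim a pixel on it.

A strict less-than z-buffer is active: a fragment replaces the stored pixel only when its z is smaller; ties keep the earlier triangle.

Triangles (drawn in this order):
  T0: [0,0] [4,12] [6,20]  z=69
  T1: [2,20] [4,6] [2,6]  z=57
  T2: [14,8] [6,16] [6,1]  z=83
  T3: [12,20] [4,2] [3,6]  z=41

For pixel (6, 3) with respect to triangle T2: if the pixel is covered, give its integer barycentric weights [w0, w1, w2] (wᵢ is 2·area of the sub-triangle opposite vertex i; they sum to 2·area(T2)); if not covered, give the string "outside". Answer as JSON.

T0:
  2·area = 8
  edge (0, 0)→(4, 12): d=(4,12) right/bottom  bias=-1
  edge (4, 12)→(6, 20): d=(2,8) right/bottom  bias=-1
  edge (6, 20)→(0, 0): d=(-6,-20) top-left  bias=+0
    (0,1)@(1, 3): e=[0,6,2] → ·  [on edge]
    (1,4)@(3, 9): e=[0,2,6] → ·  [on edge]
    (2,7)@(5, 15): e=[0,-2,10] → ·  [on edge]
    (3,10)@(7, 21): e=[0,-6,14] → ·  [on edge]
  covered (0 px):
    · · · · · · ·
    · · · · · · ·
    · · · · · · ·
    · · · · · · ·
    · · · · · · ·
    · · · · · · ·
    · · · · · · ·
    · · · · · · ·
    · · · · · · ·
    · · · · · · ·
    · · · · · · ·
    · · · · · · ·
T1:
  2·area = 28  (B↔C swapped to make it positive)
  edge (2, 20)→(2, 6): d=(0,-14) top-left  bias=+0
  edge (2, 6)→(4, 6): d=(2,0) top-left  bias=+0
  edge (4, 6)→(2, 20): d=(-2,14) right/bottom  bias=-1
    (1,3)@(3, 7): e=[14,2,12] → █
    (2,3)@(5, 7): e=[42,2,-16] → ·
    (1,4)@(3, 9): e=[14,6,8] → █
    (2,4)@(5, 9): e=[42,6,-20] → ·
    (1,5)@(3, 11): e=[14,10,4] → █
    (2,5)@(5, 11): e=[42,10,-24] → ·
    (1,6)@(3, 13): e=[14,14,0] → ·  [on edge]
  covered (3 px):
    · · · · · · ·
    · · · · · · ·
    · · · · · · ·
    · █ · · · · ·
    · █ · · · · ·
    · █ · · · · ·
    · · · · · · ·
    · · · · · · ·
    · · · · · · ·
    · · · · · · ·
    · · · · · · ·
    · · · · · · ·
T2:
  2·area = 120
  edge (14, 8)→(6, 16): d=(-8,8) right/bottom  bias=-1
  edge (6, 16)→(6, 1): d=(0,-15) top-left  bias=+0
  edge (6, 1)→(14, 8): d=(8,7) right/bottom  bias=-1
    (3,1)@(7, 3): e=[96,15,9] → █
    (4,1)@(9, 3): e=[80,45,-5] → ·
    (3,2)@(7, 5): e=[80,15,25] → █
    (4,2)@(9, 5): e=[64,45,11] → █
    (5,2)@(11, 5): e=[48,75,-3] → ·
    (3,3)@(7, 7): e=[64,15,41] → █
    (5,3)@(11, 7): e=[32,75,13] → █
    (6,3)@(13, 7): e=[16,105,-1] → ·
    (3,4)@(7, 9): e=[48,15,57] → █
    (6,4)@(13, 9): e=[0,105,15] → ·  [on edge]
    (3,5)@(7, 11): e=[32,15,73] → █
    (5,5)@(11, 11): e=[0,75,45] → ·  [on edge]
    (4,6)@(9, 13): e=[0,45,75] → ·  [on edge]
    (3,7)@(7, 15): e=[0,15,105] → ·  [on edge]
    (2,8)@(5, 17): e=[0,-15,135] → ·  [on edge]
    (1,9)@(3, 19): e=[0,-45,165] → ·  [on edge]
    (0,10)@(1, 21): e=[0,-75,195] → ·  [on edge]
  covered (12 px):
    · · · · · · ·
    · · · █ · · ·
    · · · █ █ · ·
    · · · █ █ █ ·
    · · · █ █ █ ·
    · · · █ █ · ·
    · · · █ · · ·
    · · · · · · ·
    · · · · · · ·
    · · · · · · ·
    · · · · · · ·
    · · · · · · ·
T3:
  2·area = 50  (B↔C swapped to make it positive)
  edge (12, 20)→(3, 6): d=(-9,-14) top-left  bias=+0
  edge (3, 6)→(4, 2): d=(1,-4) top-left  bias=+0
  edge (4, 2)→(12, 20): d=(8,18) right/bottom  bias=-1
    (2,2)@(5, 5): e=[37,7,6] → █
    (3,2)@(7, 5): e=[65,15,-30] → ·
    (2,3)@(5, 7): e=[19,9,22] → █
    (3,3)@(7, 7): e=[47,17,-14] → ·
    (2,4)@(5, 9): e=[1,11,38] → █
    (3,4)@(7, 9): e=[29,19,2] → █
    (4,4)@(9, 9): e=[57,27,-34] → ·
    (2,5)@(5, 11): e=[-17,13,54] → ·
    (3,5)@(7, 11): e=[11,21,18] → █
    (4,5)@(9, 11): e=[39,29,-18] → ·
    (3,6)@(7, 13): e=[-7,23,34] → ·
    (4,7)@(9, 15): e=[3,33,14] → █
  covered (6 px):
    · · · · · · ·
    · · · · · · ·
    · · █ · · · ·
    · · █ · · · ·
    · · █ █ · · ·
    · · · █ · · ·
    · · · · · · ·
    · · · · █ · ·
    · · · · · · ·
    · · · · · · ·
    · · · · · · ·
    · · · · · · ·

Final: "outside"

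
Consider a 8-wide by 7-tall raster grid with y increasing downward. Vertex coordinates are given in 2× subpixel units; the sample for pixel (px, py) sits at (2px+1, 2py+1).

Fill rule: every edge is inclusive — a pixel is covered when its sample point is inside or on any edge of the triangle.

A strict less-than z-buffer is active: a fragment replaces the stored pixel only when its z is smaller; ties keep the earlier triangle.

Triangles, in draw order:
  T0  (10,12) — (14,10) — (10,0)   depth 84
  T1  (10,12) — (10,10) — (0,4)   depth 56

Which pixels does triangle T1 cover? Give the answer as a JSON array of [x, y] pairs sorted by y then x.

T0:
  2·area = 48  (B↔C swapped to make it positive)
  edge (10, 12)→(10, 0): d=(0,-12) inclusive
  edge (10, 0)→(14, 10): d=(4,10) inclusive
  edge (14, 10)→(10, 12): d=(-4,2) inclusive
    (5,1)@(11, 3): e=[12,2,34] → █
    (6,1)@(13, 3): e=[36,-18,30] → ·
    (5,2)@(11, 5): e=[12,10,26] → █
    (6,2)@(13, 5): e=[36,-10,22] → ·
    (5,3)@(11, 7): e=[12,18,18] → █
    (6,3)@(13, 7): e=[36,-2,14] → ·
    (5,4)@(11, 9): e=[12,26,10] → █
    (6,4)@(13, 9): e=[36,6,6] → █
    (7,4)@(15, 9): e=[60,-14,2] → ·
    (5,5)@(11, 11): e=[12,34,2] → █
    (6,5)@(13, 11): e=[36,14,-2] → ·
    (5,6)@(11, 13): e=[12,42,-6] → ·
  covered (6 px):
    · · · · · · · ·
    · · · · · █ · ·
    · · · · · █ · ·
    · · · · · █ · ·
    · · · · · █ █ ·
    · · · · · █ · ·
    · · · · · · · ·
T1:
  2·area = 20  (B↔C swapped to make it positive)
  edge (10, 12)→(0, 4): d=(-10,-8) inclusive
  edge (0, 4)→(10, 10): d=(10,6) inclusive
  edge (10, 10)→(10, 12): d=(0,2) inclusive
    (2,3)@(5, 7): e=[10,0,10] → █  [on edge]
    (3,3)@(7, 7): e=[26,-12,6] → ·
    (2,4)@(5, 9): e=[-10,20,10] → ·
    (3,4)@(7, 9): e=[6,8,6] → █
    (4,4)@(9, 9): e=[22,-4,2] → ·
    (3,5)@(7, 11): e=[-14,28,6] → ·
    (4,5)@(9, 11): e=[2,16,2] → █
    (5,5)@(11, 11): e=[18,4,-2] → ·
    (4,6)@(9, 13): e=[-18,36,2] → ·
    (7,6)@(15, 13): e=[30,0,-10] → ·  [on edge]
  covered (3 px):
    · · · · · · · ·
    · · · · · · · ·
    · · · · · · · ·
    · · █ · · · · ·
    · · · █ · · · ·
    · · · · █ · · ·
    · · · · · · · ·

Final: [[2,3],[3,4],[4,5]]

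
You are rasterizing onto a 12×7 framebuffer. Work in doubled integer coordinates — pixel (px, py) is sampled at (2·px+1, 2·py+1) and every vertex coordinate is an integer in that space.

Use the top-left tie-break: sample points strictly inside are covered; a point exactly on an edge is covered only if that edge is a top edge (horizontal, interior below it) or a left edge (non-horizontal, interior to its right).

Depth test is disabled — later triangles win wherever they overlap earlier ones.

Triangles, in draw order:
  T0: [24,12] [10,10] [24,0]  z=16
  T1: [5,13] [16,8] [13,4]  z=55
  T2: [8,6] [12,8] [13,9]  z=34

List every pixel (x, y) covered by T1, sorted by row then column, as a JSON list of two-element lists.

T0:
  2·area = 168
  edge (24, 12)→(10, 10): d=(-14,-2) top-left  bias=+0
  edge (10, 10)→(24, 0): d=(14,-10) top-left  bias=+0
  edge (24, 0)→(24, 12): d=(0,12) right/bottom  bias=-1
    (11,0)@(23, 1): e=[152,4,12] → X
    (10,1)@(21, 3): e=[120,12,36] → X
    (8,2)@(17, 5): e=[84,0,84] → X  [on edge]
    (9,2)@(19, 5): e=[88,20,60] → X
    (7,3)@(15, 7): e=[52,8,108] → X
    (1,4)@(3, 9): e=[0,-84,252] → .  [on edge]
    (6,4)@(13, 9): e=[20,16,132] → X
    (6,5)@(13, 11): e=[-8,44,132] → .
    (7,5)@(15, 11): e=[-4,64,108] → .
    (8,5)@(17, 11): e=[0,84,84] → X  [on edge]
    (8,6)@(17, 13): e=[-28,112,84] → .
    (9,6)@(19, 13): e=[-24,132,60] → .
  covered (22 px):
    . . . . . . . . . . . X
    . . . . . . . . . . X X
    . . . . . . . . X X X X
    . . . . . . . X X X X X
    . . . . . . X X X X X X
    . . . . . . . . X X X X
    . . . . . . . . . . . .
T1:
  2·area = 59  (B↔C swapped to make it positive)
  edge (5, 13)→(13, 4): d=(8,-9) top-left  bias=+0
  edge (13, 4)→(16, 8): d=(3,4) right/bottom  bias=-1
  edge (16, 8)→(5, 13): d=(-11,5) right/bottom  bias=-1
    (6,2)@(13, 5): e=[8,3,48] → X
    (7,2)@(15, 5): e=[26,-5,38] → .
    (5,3)@(11, 7): e=[6,17,36] → X
    (7,3)@(15, 7): e=[42,1,16] → X
    (8,3)@(17, 7): e=[60,-7,6] → .
    (4,4)@(9, 9): e=[4,31,24] → X
    (7,4)@(15, 9): e=[58,7,-6] → .
    (3,5)@(7, 11): e=[2,45,12] → X
    (5,5)@(11, 11): e=[38,29,-8] → .
    (6,5)@(13, 11): e=[56,21,-18] → .
    (2,6)@(5, 13): e=[0,59,0] → .  [on edge]
    (3,6)@(7, 13): e=[18,51,-10] → .
  covered (9 px):
    . . . . . . . . . . . .
    . . . . . . . . . . . .
    . . . . . . X . . . . .
    . . . . . X X X . . . .
    . . . . X X X . . . . .
    . . . X X . . . . . . .
    . . . . . . . . . . . .
T2:
  2·area = 2
  edge (8, 6)→(12, 8): d=(4,2) right/bottom  bias=-1
  edge (12, 8)→(13, 9): d=(1,1) right/bottom  bias=-1
  edge (13, 9)→(8, 6): d=(-5,-3) top-left  bias=+0
    (2,0)@(5, 1): e=[-14,0,16] → .  [on edge]
    (1,1)@(3, 3): e=[-2,4,0] → .  [on edge]
    (3,1)@(7, 3): e=[-10,0,12] → .  [on edge]
    (4,2)@(9, 5): e=[-6,0,8] → .  [on edge]
    (5,3)@(11, 7): e=[-2,0,4] → .  [on edge]
    (6,4)@(13, 9): e=[2,0,0] → .  [on edge]
    (7,5)@(15, 11): e=[6,0,-4] → .  [on edge]
    (8,6)@(17, 13): e=[10,0,-8] → .  [on edge]
  covered (0 px):
    . . . . . . . . . . . .
    . . . . . . . . . . . .
    . . . . . . . . . . . .
    . . . . . . . . . . . .
    . . . . . . . . . . . .
    . . . . . . . . . . . .
    . . . . . . . . . . . .

Answer: [[6,2],[5,3],[6,3],[7,3],[4,4],[5,4],[6,4],[3,5],[4,5]]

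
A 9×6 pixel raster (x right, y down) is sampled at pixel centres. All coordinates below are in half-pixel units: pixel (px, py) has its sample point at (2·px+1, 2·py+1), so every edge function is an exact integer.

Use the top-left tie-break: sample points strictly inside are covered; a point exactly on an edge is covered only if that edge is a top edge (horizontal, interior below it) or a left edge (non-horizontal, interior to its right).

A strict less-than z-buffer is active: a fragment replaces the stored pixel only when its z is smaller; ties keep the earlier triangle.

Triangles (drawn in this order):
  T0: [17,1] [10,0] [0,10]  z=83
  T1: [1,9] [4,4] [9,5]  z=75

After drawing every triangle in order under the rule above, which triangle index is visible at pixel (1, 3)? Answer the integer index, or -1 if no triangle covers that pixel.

T0:
  2·area = 80  (B↔C swapped to make it positive)
  edge (17, 1)→(0, 10): d=(-17,9) right/bottom  bias=-1
  edge (0, 10)→(10, 0): d=(10,-10) top-left  bias=+0
  edge (10, 0)→(17, 1): d=(7,1) right/bottom  bias=-1
    (4,0)@(9, 1): e=[72,0,8] → #  [on edge]
    (5,0)@(11, 1): e=[54,20,6] → #
    (6,0)@(13, 1): e=[36,40,4] → #
    (7,0)@(15, 1): e=[18,60,2] → #
    (8,0)@(17, 1): e=[0,80,0] → ·  [on edge]
    (3,1)@(7, 3): e=[56,0,24] → #  [on edge]
    (7,1)@(15, 3): e=[-16,80,16] → ·
    (2,2)@(5, 5): e=[40,0,40] → #  [on edge]
    (5,2)@(11, 5): e=[-14,60,34] → ·
    (6,2)@(13, 5): e=[-32,80,32] → ·
    (1,3)@(3, 7): e=[24,0,56] → #  [on edge]
    (3,3)@(7, 7): e=[-12,40,52] → ·
    (0,4)@(1, 9): e=[8,0,72] → #  [on edge]
  covered (14 px):
    · · · · # # # # ·
    · · · # # # # · ·
    · · # # # · · · ·
    · # # · · · · · ·
    # · · · · · · · ·
    · · · · · · · · ·
T1:
  2·area = 28
  edge (1, 9)→(4, 4): d=(3,-5) top-left  bias=+0
  edge (4, 4)→(9, 5): d=(5,1) right/bottom  bias=-1
  edge (9, 5)→(1, 9): d=(-8,4) right/bottom  bias=-1
    (8,0)@(17, 1): e=[56,-28,0] → ·  [on edge]
    (6,1)@(13, 3): e=[42,-14,0] → ·  [on edge]
    (2,2)@(5, 5): e=[8,4,16] → #
    (3,2)@(7, 5): e=[18,2,8] → #
    (4,2)@(9, 5): e=[28,0,0] → ·  [on edge]
    (1,3)@(3, 7): e=[4,16,8] → #
    (2,3)@(5, 7): e=[14,14,0] → ·  [on edge]
    (3,3)@(7, 7): e=[24,12,-8] → ·
    (0,4)@(1, 9): e=[0,28,0] → ·  [on edge]
    (1,4)@(3, 9): e=[10,26,-8] → ·
  covered (3 px):
    · · · · · · · · ·
    · · · · · · · · ·
    · · # # · · · · ·
    · # · · · · · · ·
    · · · · · · · · ·
    · · · · · · · · ·

Z-buffer (winner per pixel, '.' = empty):
  . . . . 0 0 0 0 .
  . . . 0 0 0 0 . .
  . . 1 1 0 . . . .
  . 1 0 . . . . . .
  0 . . . . . . . .
  . . . . . . . . .

Result: 1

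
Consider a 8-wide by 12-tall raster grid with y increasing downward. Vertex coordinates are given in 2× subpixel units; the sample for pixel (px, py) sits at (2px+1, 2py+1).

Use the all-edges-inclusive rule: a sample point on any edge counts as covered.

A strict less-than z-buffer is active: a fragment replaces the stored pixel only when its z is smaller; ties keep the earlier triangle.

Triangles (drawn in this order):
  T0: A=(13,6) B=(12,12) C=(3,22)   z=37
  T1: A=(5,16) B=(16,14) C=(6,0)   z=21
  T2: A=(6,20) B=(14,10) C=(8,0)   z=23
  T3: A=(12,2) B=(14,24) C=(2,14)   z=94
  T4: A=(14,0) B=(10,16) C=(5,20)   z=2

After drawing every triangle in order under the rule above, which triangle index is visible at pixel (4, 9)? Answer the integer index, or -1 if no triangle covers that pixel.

T0:
  2·area = 44
  edge (13, 6)→(12, 12): d=(-1,6) inclusive
  edge (12, 12)→(3, 22): d=(-9,10) inclusive
  edge (3, 22)→(13, 6): d=(10,-16) inclusive
    (5,5)@(11, 11): e=[7,19,18] → #
    (6,5)@(13, 11): e=[-5,-1,50] → ·
    (4,6)@(9, 13): e=[17,21,6] → #
    (6,6)@(13, 13): e=[-7,-19,70] → ·
    (4,7)@(9, 15): e=[15,3,26] → #
    (5,7)@(11, 15): e=[3,-17,58] → ·
    (3,8)@(7, 17): e=[25,5,14] → #
    (4,8)@(9, 17): e=[13,-15,46] → ·
    (2,9)@(5, 19): e=[35,7,2] → #
    (3,9)@(7, 19): e=[23,-13,34] → ·
    (2,10)@(5, 21): e=[33,-11,22] → ·
  covered (6 px):
    · · · · · · · ·
    · · · · · · · ·
    · · · · · · · ·
    · · · · · · · ·
    · · · · · · · ·
    · · · · · # · ·
    · · · · # # · ·
    · · · · # · · ·
    · · · # · · · ·
    · · # · · · · ·
    · · · · · · · ·
    · · · · · · · ·
T1:
  2·area = 174  (B↔C swapped to make it positive)
  edge (5, 16)→(6, 0): d=(1,-16) inclusive
  edge (6, 0)→(16, 14): d=(10,14) inclusive
  edge (16, 14)→(5, 16): d=(-11,2) inclusive
    (3,1)@(7, 3): e=[19,16,139] → #
    (4,1)@(9, 3): e=[51,-12,135] → ·
    (3,2)@(7, 5): e=[21,36,117] → #
    (4,2)@(9, 5): e=[53,8,113] → #
    (5,2)@(11, 5): e=[85,-20,109] → ·
    (3,3)@(7, 7): e=[23,56,95] → #
    (5,3)@(11, 7): e=[87,0,87] → #  [on edge]
    (6,3)@(13, 7): e=[119,-28,83] → ·
    (3,4)@(7, 9): e=[25,76,73] → #
    (6,4)@(13, 9): e=[121,-8,61] → ·
    (3,5)@(7, 11): e=[27,96,51] → #
    (6,5)@(13, 11): e=[123,12,39] → #
  covered (20 px):
    · · · · · · · ·
    · · · # · · · ·
    · · · # # · · ·
    · · · # # # · ·
    · · · # # # · ·
    · · · # # # # ·
    · · · # # # # #
    · · · # # · · ·
    · · · · · · · ·
    · · · · · · · ·
    · · · · · · · ·
    · · · · · · · ·
T2:
  2·area = 140  (B↔C swapped to make it positive)
  edge (6, 20)→(8, 0): d=(2,-20) inclusive
  edge (8, 0)→(14, 10): d=(6,10) inclusive
  edge (14, 10)→(6, 20): d=(-8,10) inclusive
    (4,1)@(9, 3): e=[26,8,106] → #
    (5,1)@(11, 3): e=[66,-12,86] → ·
    (4,2)@(9, 5): e=[30,20,90] → #
    (5,2)@(11, 5): e=[70,0,70] → #  [on edge]
    (6,2)@(13, 5): e=[110,-20,50] → ·
    (4,3)@(9, 7): e=[34,32,74] → #
    (6,3)@(13, 7): e=[114,-8,34] → ·
    (4,4)@(9, 9): e=[38,44,58] → #
    (6,4)@(13, 9): e=[118,4,18] → #
    (7,4)@(15, 9): e=[158,-16,-2] → ·
    (3,5)@(7, 11): e=[2,76,62] → #
    (7,5)@(15, 11): e=[162,-4,-18] → ·
  covered (18 px):
    · · · · · · · ·
    · · · · # · · ·
    · · · · # # · ·
    · · · · # # · ·
    · · · · # # # ·
    · · · # # # # ·
    · · · # # # · ·
    · · · # # · · ·
    · · · # · · · ·
    · · · · · · · ·
    · · · · · · · ·
    · · · · · · · ·
T3:
  2·area = 244
  edge (12, 2)→(14, 24): d=(2,22) inclusive
  edge (14, 24)→(2, 14): d=(-12,-10) inclusive
  edge (2, 14)→(12, 2): d=(10,-12) inclusive
    (5,2)@(11, 5): e=[28,198,18] → #
    (6,2)@(13, 5): e=[-16,218,42] → ·
    (4,3)@(9, 7): e=[76,154,14] → #
    (6,3)@(13, 7): e=[-12,194,62] → ·
    (3,4)@(7, 9): e=[124,110,10] → #
    (6,4)@(13, 9): e=[-8,170,82] → ·
    (2,5)@(5, 11): e=[172,66,6] → #
    (6,5)@(13, 11): e=[-4,146,102] → ·
    (1,6)@(3, 13): e=[220,22,2] → #
    (6,6)@(13, 13): e=[0,122,122] → #  [on edge]
    (7,6)@(15, 13): e=[-44,142,146] → ·
    (1,7)@(3, 15): e=[224,-2,22] → ·
  covered (31 px):
    · · · · · · · ·
    · · · · · · · ·
    · · · · · # · ·
    · · · · # # · ·
    · · · # # # · ·
    · · # # # # · ·
    · # # # # # # ·
    · · # # # # # ·
    · · · # # # # ·
    · · · · # # # ·
    · · · · · # # ·
    · · · · · · # ·
T4:
  2·area = 64
  edge (14, 0)→(10, 16): d=(-4,16) inclusive
  edge (10, 16)→(5, 20): d=(-5,4) inclusive
  edge (5, 20)→(14, 0): d=(9,-20) inclusive
    (6,1)@(13, 3): e=[4,53,7] → #
    (7,1)@(15, 3): e=[-28,45,47] → ·
    (6,2)@(13, 5): e=[-4,43,25] → ·
    (5,3)@(11, 7): e=[20,41,3] → #
    (6,3)@(13, 7): e=[-12,33,43] → ·
    (5,4)@(11, 9): e=[12,31,21] → #
    (6,4)@(13, 9): e=[-20,23,61] → ·
    (5,5)@(11, 11): e=[4,21,39] → #
    (6,5)@(13, 11): e=[-28,13,79] → ·
    (4,6)@(9, 13): e=[28,19,17] → #
    (5,6)@(11, 13): e=[-4,11,57] → ·
    (4,7)@(9, 15): e=[20,9,35] → #
  covered (7 px):
    · · · · · · · ·
    · · · · · · # ·
    · · · · · · · ·
    · · · · · # · ·
    · · · · · # · ·
    · · · · · # · ·
    · · · · # · · ·
    · · · · # · · ·
    · · · # · · · ·
    · · · · · · · ·
    · · · · · · · ·
    · · · · · · · ·

Z-buffer (winner per pixel, '.' = empty):
  . . . . . . . .
  . . . 1 2 . 4 .
  . . . 1 1 2 . .
  . . . 1 1 4 . .
  . . . 1 1 4 2 .
  . . 3 1 1 4 1 .
  . 3 3 1 4 1 1 1
  . . 3 1 4 3 3 .
  . . . 4 3 3 3 .
  . . 0 . 3 3 3 .
  . . . . . 3 3 .
  . . . . . . 3 .

Answer: 3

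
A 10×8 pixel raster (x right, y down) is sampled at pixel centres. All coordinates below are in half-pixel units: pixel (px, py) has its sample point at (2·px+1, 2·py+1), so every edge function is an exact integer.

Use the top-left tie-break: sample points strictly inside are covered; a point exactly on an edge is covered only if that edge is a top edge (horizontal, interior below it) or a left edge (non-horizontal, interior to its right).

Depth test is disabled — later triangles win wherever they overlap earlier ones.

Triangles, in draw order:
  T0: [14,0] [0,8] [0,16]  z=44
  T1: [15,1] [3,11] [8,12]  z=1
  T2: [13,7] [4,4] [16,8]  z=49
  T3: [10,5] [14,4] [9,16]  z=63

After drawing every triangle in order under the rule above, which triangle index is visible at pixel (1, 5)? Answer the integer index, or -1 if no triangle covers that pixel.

T0:
  2·area = 112  (B↔C swapped to make it positive)
  edge (14, 0)→(0, 16): d=(-14,16) right/bottom  bias=-1
  edge (0, 16)→(0, 8): d=(0,-8) top-left  bias=+0
  edge (0, 8)→(14, 0): d=(14,-8) top-left  bias=+0
    (6,0)@(13, 1): e=[2,104,6] → #
    (7,0)@(15, 1): e=[-30,120,22] → ·
    (4,1)@(9, 3): e=[38,72,2] → #
    (5,1)@(11, 3): e=[6,88,18] → #
    (6,1)@(13, 3): e=[-26,104,34] → ·
    (3,2)@(7, 5): e=[42,56,14] → #
    (5,2)@(11, 5): e=[-22,88,46] → ·
    (1,3)@(3, 7): e=[78,24,10] → #
    (2,3)@(5, 7): e=[46,40,26] → #
    (4,3)@(9, 7): e=[-18,72,58] → ·
    (0,4)@(1, 9): e=[82,8,22] → #
    (3,4)@(7, 9): e=[-14,56,70] → ·
  covered (14 px):
    · · · · · · # · · ·
    · · · · # # · · · ·
    · · · # # · · · · ·
    · # # # · · · · · ·
    # # # · · · · · · ·
    # # · · · · · · · ·
    # · · · · · · · · ·
    · · · · · · · · · ·
T1:
  2·area = 62  (B↔C swapped to make it positive)
  edge (15, 1)→(8, 12): d=(-7,11) right/bottom  bias=-1
  edge (8, 12)→(3, 11): d=(-5,-1) top-left  bias=+0
  edge (3, 11)→(15, 1): d=(12,-10) top-left  bias=+0
    (7,0)@(15, 1): e=[0,62,0] → ·  [on edge]
    (6,1)@(13, 3): e=[8,50,4] → #
    (7,1)@(15, 3): e=[-14,52,24] → ·
    (5,2)@(11, 5): e=[16,38,8] → #
    (6,2)@(13, 5): e=[-6,40,28] → ·
    (4,3)@(9, 7): e=[24,26,12] → #
    (6,3)@(13, 7): e=[-20,30,52] → ·
    (3,4)@(7, 9): e=[32,14,16] → #
    (5,4)@(11, 9): e=[-12,18,56] → ·
    (1,5)@(3, 11): e=[62,0,0] → #  [on edge]
    (2,5)@(5, 11): e=[40,2,20] → #
    (4,5)@(9, 11): e=[-4,6,60] → ·
    (6,6)@(13, 13): e=[-62,0,124] → ·  [on edge]
  covered (9 px):
    · · · · · · · · · ·
    · · · · · · # · · ·
    · · · · · # · · · ·
    · · · · # # · · · ·
    · · · # # · · · · ·
    · # # # · · · · · ·
    · · · · · · · · · ·
    · · · · · · · · · ·
T2:
  degenerate (2·area = 0) — covers nothing
T3:
  2·area = 43
  edge (10, 5)→(14, 4): d=(4,-1) top-left  bias=+0
  edge (14, 4)→(9, 16): d=(-5,12) right/bottom  bias=-1
  edge (9, 16)→(10, 5): d=(1,-11) top-left  bias=+0
    (5,2)@(11, 5): e=[1,31,11] → #
    (6,2)@(13, 5): e=[3,7,33] → #
    (7,2)@(15, 5): e=[5,-17,55] → ·
    (5,3)@(11, 7): e=[9,21,13] → #
    (6,3)@(13, 7): e=[11,-3,35] → ·
    (5,4)@(11, 9): e=[17,11,15] → #
    (6,4)@(13, 9): e=[19,-13,37] → ·
    (5,5)@(11, 11): e=[25,1,17] → #
    (6,5)@(13, 11): e=[27,-23,39] → ·
    (5,6)@(11, 13): e=[33,-9,19] → ·
  covered (5 px):
    · · · · · · · · · ·
    · · · · · · · · · ·
    · · · · · # # · · ·
    · · · · · # · · · ·
    · · · · · # · · · ·
    · · · · · # · · · ·
    · · · · · · · · · ·
    · · · · · · · · · ·

Z-buffer (winner per pixel, '.' = empty):
  . . . . . . 0 . . .
  . . . . 0 0 1 . . .
  . . . 0 0 3 3 . . .
  . 0 0 0 1 3 . . . .
  0 0 0 1 1 3 . . . .
  0 1 1 1 . 3 . . . .
  0 . . . . . . . . .
  . . . . . . . . . .

Answer: 1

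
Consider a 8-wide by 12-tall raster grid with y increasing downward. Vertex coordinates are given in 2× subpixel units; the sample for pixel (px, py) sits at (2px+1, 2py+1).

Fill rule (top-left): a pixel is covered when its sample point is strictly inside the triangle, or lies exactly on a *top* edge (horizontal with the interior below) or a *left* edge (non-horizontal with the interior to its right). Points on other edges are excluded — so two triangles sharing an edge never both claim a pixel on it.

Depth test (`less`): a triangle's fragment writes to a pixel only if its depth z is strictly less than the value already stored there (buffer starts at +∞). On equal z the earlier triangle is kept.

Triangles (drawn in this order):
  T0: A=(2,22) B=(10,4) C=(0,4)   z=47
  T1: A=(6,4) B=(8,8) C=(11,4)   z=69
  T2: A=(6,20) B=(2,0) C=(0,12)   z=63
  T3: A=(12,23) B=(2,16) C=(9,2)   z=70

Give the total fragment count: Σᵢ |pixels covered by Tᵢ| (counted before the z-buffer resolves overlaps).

T0:
  2·area = 180  (B↔C swapped to make it positive)
  edge (2, 22)→(0, 4): d=(-2,-18) top-left  bias=+0
  edge (0, 4)→(10, 4): d=(10,0) top-left  bias=+0
  edge (10, 4)→(2, 22): d=(-8,18) right/bottom  bias=-1
    (0,2)@(1, 5): e=[16,10,154] → █
    (1,2)@(3, 5): e=[52,10,118] → █
    (2,2)@(5, 5): e=[88,10,82] → █
    (3,2)@(7, 5): e=[124,10,46] → █
    (4,2)@(9, 5): e=[160,10,10] → █
    (5,2)@(11, 5): e=[196,10,-26] → ·
    (0,3)@(1, 7): e=[12,30,138] → █
    (4,3)@(9, 7): e=[156,30,-6] → ·
    (0,4)@(1, 9): e=[8,50,122] → █
    (4,4)@(9, 9): e=[152,50,-22] → ·
    (0,5)@(1, 11): e=[4,70,106] → █
    (3,5)@(7, 11): e=[112,70,-2] → ·
    (0,6)@(1, 13): e=[0,90,90] → █  [on edge]
  covered (23 px):
    · · · · · · · ·
    · · · · · · · ·
    █ █ █ █ █ · · ·
    █ █ █ █ · · · ·
    █ █ █ █ · · · ·
    █ █ █ · · · · ·
    █ █ █ · · · · ·
    · █ █ · · · · ·
    · █ · · · · · ·
    · █ · · · · · ·
    · · · · · · · ·
    · · · · · · · ·
T1:
  2·area = 20  (B↔C swapped to make it positive)
  edge (6, 4)→(11, 4): d=(5,0) top-left  bias=+0
  edge (11, 4)→(8, 8): d=(-3,4) right/bottom  bias=-1
  edge (8, 8)→(6, 4): d=(-2,-4) top-left  bias=+0
    (3,2)@(7, 5): e=[5,13,2] → █
    (4,2)@(9, 5): e=[5,5,10] → █
    (5,2)@(11, 5): e=[5,-3,18] → ·
    (3,3)@(7, 7): e=[15,7,-2] → ·
    (4,3)@(9, 7): e=[15,-1,6] → ·
  covered (2 px):
    · · · · · · · ·
    · · · · · · · ·
    · · · █ █ · · ·
    · · · · · · · ·
    · · · · · · · ·
    · · · · · · · ·
    · · · · · · · ·
    · · · · · · · ·
    · · · · · · · ·
    · · · · · · · ·
    · · · · · · · ·
    · · · · · · · ·
T2:
  2·area = 88  (B↔C swapped to make it positive)
  edge (6, 20)→(0, 12): d=(-6,-8) top-left  bias=+0
  edge (0, 12)→(2, 0): d=(2,-12) top-left  bias=+0
  edge (2, 0)→(6, 20): d=(4,20) right/bottom  bias=-1
    (1,2)@(3, 5): e=[66,22,0] → ·  [on edge]
    (0,3)@(1, 7): e=[38,2,48] → █
    (1,3)@(3, 7): e=[54,26,8] → █
    (2,3)@(5, 7): e=[70,50,-32] → ·
    (0,4)@(1, 9): e=[26,6,56] → █
    (2,4)@(5, 9): e=[58,54,-24] → ·
    (0,5)@(1, 11): e=[14,10,64] → █
    (2,5)@(5, 11): e=[46,58,-16] → ·
    (0,6)@(1, 13): e=[2,14,72] → █
    (2,6)@(5, 13): e=[34,62,-8] → ·
    (0,7)@(1, 15): e=[-10,18,80] → ·
    (1,7)@(3, 15): e=[6,42,40] → █
    (2,7)@(5, 15): e=[22,66,0] → ·  [on edge]
  covered (10 px):
    · · · · · · · ·
    · · · · · · · ·
    · · · · · · · ·
    █ █ · · · · · ·
    █ █ · · · · · ·
    █ █ · · · · · ·
    █ █ · · · · · ·
    · █ · · · · · ·
    · · █ · · · · ·
    · · · · · · · ·
    · · · · · · · ·
    · · · · · · · ·
T3:
  2·area = 189
  edge (12, 23)→(2, 16): d=(-10,-7) top-left  bias=+0
  edge (2, 16)→(9, 2): d=(7,-14) top-left  bias=+0
  edge (9, 2)→(12, 23): d=(3,21) right/bottom  bias=-1
    (4,1)@(9, 3): e=[179,7,3] → █
    (5,1)@(11, 3): e=[193,35,-39] → ·
    (4,2)@(9, 5): e=[159,21,9] → █
    (5,2)@(11, 5): e=[173,49,-33] → ·
    (3,3)@(7, 7): e=[125,7,57] → █
    (5,3)@(11, 7): e=[153,63,-27] → ·
    (3,4)@(7, 9): e=[105,21,63] → █
    (5,4)@(11, 9): e=[133,77,-21] → ·
    (2,5)@(5, 11): e=[71,7,111] → █
    (5,5)@(11, 11): e=[113,91,-15] → ·
    (2,6)@(5, 13): e=[51,21,117] → █
    (5,6)@(11, 13): e=[93,105,-9] → ·
  covered (24 px):
    · · · · · · · ·
    · · · · █ · · ·
    · · · · █ · · ·
    · · · █ █ · · ·
    · · · █ █ · · ·
    · · █ █ █ · · ·
    · · █ █ █ · · ·
    · █ █ █ █ · · ·
    · · █ █ █ █ · ·
    · · · █ █ █ · ·
    · · · · · █ · ·
    · · · · · · · ·

Final: 59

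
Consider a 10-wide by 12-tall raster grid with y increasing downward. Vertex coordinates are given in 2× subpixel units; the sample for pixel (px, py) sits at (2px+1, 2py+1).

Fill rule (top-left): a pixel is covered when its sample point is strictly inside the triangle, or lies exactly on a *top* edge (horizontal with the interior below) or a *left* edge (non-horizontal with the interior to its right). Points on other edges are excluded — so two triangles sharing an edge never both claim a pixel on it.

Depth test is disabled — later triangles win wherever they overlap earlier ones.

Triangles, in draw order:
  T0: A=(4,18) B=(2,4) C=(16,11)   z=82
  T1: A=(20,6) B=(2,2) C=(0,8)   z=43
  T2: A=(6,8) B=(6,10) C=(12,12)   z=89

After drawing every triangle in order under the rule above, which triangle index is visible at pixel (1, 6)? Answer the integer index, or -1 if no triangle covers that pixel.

T0:
  2·area = 182
  edge (4, 18)→(2, 4): d=(-2,-14) top-left  bias=+0
  edge (2, 4)→(16, 11): d=(14,7) right/bottom  bias=-1
  edge (16, 11)→(4, 18): d=(-12,7) right/bottom  bias=-1
    (1,2)@(3, 5): e=[12,7,163] → X
    (2,2)@(5, 5): e=[40,-7,149] → .
    (1,3)@(3, 7): e=[8,35,139] → X
    (2,3)@(5, 7): e=[36,21,125] → X
    (3,3)@(7, 7): e=[64,7,111] → X
    (4,3)@(9, 7): e=[92,-7,97] → .
    (1,4)@(3, 9): e=[4,63,115] → X
    (4,4)@(9, 9): e=[88,21,73] → X
    (5,4)@(11, 9): e=[116,7,59] → X
    (6,4)@(13, 9): e=[144,-7,45] → .
    (1,5)@(3, 11): e=[0,91,91] → X  [on edge]
    (6,5)@(13, 11): e=[140,21,21] → X
  covered (24 px):
    . . . . . . . . . .
    . . . . . . . . . .
    . X . . . . . . . .
    . X X X . . . . . .
    . X X X X X . . . .
    . X X X X X X X . .
    . . X X X X . . . .
    . . X X X . . . . .
    . . X . . . . . . .
    . . . . . . . . . .
    . . . . . . . . . .
    . . . . . . . . . .
T1:
  2·area = 116  (B↔C swapped to make it positive)
  edge (20, 6)→(0, 8): d=(-20,2) right/bottom  bias=-1
  edge (0, 8)→(2, 2): d=(2,-6) top-left  bias=+0
  edge (2, 2)→(20, 6): d=(18,4) right/bottom  bias=-1
    (1,1)@(3, 3): e=[94,8,14] → X
    (2,1)@(5, 3): e=[90,20,6] → X
    (3,1)@(7, 3): e=[86,32,-2] → .
    (0,2)@(1, 5): e=[58,0,58] → X  [on edge]
    (3,2)@(7, 5): e=[46,36,34] → X
    (4,2)@(9, 5): e=[42,48,26] → X
    (5,2)@(11, 5): e=[38,60,18] → X
    (6,2)@(13, 5): e=[34,72,10] → X
    (7,2)@(15, 5): e=[30,84,2] → X
    (8,2)@(17, 5): e=[26,96,-6] → .
    (0,3)@(1, 7): e=[18,4,94] → X
    (5,3)@(11, 7): e=[-2,64,54] → .
  covered (15 px):
    . . . . . . . . . .
    . X X . . . . . . .
    X X X X X X X X . .
    X X X X X . . . . .
    . . . . . . . . . .
    . . . . . . . . . .
    . . . . . . . . . .
    . . . . . . . . . .
    . . . . . . . . . .
    . . . . . . . . . .
    . . . . . . . . . .
    . . . . . . . . . .
T2:
  2·area = 12  (B↔C swapped to make it positive)
  edge (6, 8)→(12, 12): d=(6,4) right/bottom  bias=-1
  edge (12, 12)→(6, 10): d=(-6,-2) top-left  bias=+0
  edge (6, 10)→(6, 8): d=(0,-2) top-left  bias=+0
    (1,4)@(3, 9): e=[18,0,-6] → .  [on edge]
    (3,4)@(7, 9): e=[2,8,2] → X
    (4,4)@(9, 9): e=[-6,12,6] → .
    (3,5)@(7, 11): e=[14,-4,2] → .
    (4,5)@(9, 11): e=[6,0,6] → X  [on edge]
    (5,5)@(11, 11): e=[-2,4,10] → .
    (4,6)@(9, 13): e=[18,-12,6] → .
    (7,6)@(15, 13): e=[-6,0,18] → .  [on edge]
  covered (2 px):
    . . . . . . . . . .
    . . . . . . . . . .
    . . . . . . . . . .
    . . . . . . . . . .
    . . . X . . . . . .
    . . . . X . . . . .
    . . . . . . . . . .
    . . . . . . . . . .
    . . . . . . . . . .
    . . . . . . . . . .
    . . . . . . . . . .
    . . . . . . . . . .

Z-buffer (winner per pixel, '.' = empty):
  . . . . . . . . . .
  . 1 1 . . . . . . .
  1 1 1 1 1 1 1 1 . .
  1 1 1 1 1 . . . . .
  . 0 0 2 0 0 . . . .
  . 0 0 0 2 0 0 0 . .
  . . 0 0 0 0 . . . .
  . . 0 0 0 . . . . .
  . . 0 . . . . . . .
  . . . . . . . . . .
  . . . . . . . . . .
  . . . . . . . . . .

Final: -1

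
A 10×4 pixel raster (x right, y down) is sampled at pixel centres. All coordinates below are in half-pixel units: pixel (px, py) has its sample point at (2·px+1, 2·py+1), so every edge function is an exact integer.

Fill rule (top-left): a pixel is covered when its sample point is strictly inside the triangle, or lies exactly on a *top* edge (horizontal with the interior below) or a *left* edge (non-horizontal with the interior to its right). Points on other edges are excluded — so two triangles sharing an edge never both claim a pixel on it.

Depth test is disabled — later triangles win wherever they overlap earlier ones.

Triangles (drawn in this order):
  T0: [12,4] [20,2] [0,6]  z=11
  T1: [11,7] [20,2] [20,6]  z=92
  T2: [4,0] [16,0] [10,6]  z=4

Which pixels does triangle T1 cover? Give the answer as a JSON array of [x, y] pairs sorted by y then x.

T0:
  2·area = 8  (B↔C swapped to make it positive)
  edge (12, 4)→(0, 6): d=(-12,2) right/bottom  bias=-1
  edge (0, 6)→(20, 2): d=(20,-4) top-left  bias=+0
  edge (20, 2)→(12, 4): d=(-8,2) right/bottom  bias=-1
    (7,1)@(15, 3): e=[6,0,2] → █  [on edge]
    (8,1)@(17, 3): e=[2,8,-2] → ·
    (2,2)@(5, 5): e=[2,0,6] → █  [on edge]
    (3,2)@(7, 5): e=[-2,8,2] → ·
    (7,2)@(15, 5): e=[-18,40,-14] → ·
    (2,3)@(5, 7): e=[-22,40,-10] → ·
  covered (2 px):
    · · · · · · · · · ·
    · · · · · · · █ · ·
    · · █ · · · · · · ·
    · · · · · · · · · ·
T1:
  2·area = 36
  edge (11, 7)→(20, 2): d=(9,-5) top-left  bias=+0
  edge (20, 2)→(20, 6): d=(0,4) right/bottom  bias=-1
  edge (20, 6)→(11, 7): d=(-9,1) right/bottom  bias=-1
    (9,1)@(19, 3): e=[4,4,28] → █
    (7,2)@(15, 5): e=[2,20,14] → █
    (8,2)@(17, 5): e=[12,12,12] → █
    (5,3)@(11, 7): e=[0,36,0] → ·  [on edge]
    (7,3)@(15, 7): e=[20,20,-4] → ·
    (8,3)@(17, 7): e=[30,12,-6] → ·
    (9,3)@(19, 7): e=[40,4,-8] → ·
  covered (4 px):
    · · · · · · · · · ·
    · · · · · · · · · █
    · · · · · · · █ █ █
    · · · · · · · · · ·
T2:
  2·area = 72
  edge (4, 0)→(16, 0): d=(12,0) top-left  bias=+0
  edge (16, 0)→(10, 6): d=(-6,6) right/bottom  bias=-1
  edge (10, 6)→(4, 0): d=(-6,-6) top-left  bias=+0
    (2,0)@(5, 1): e=[12,60,0] → █  [on edge]
    (3,0)@(7, 1): e=[12,48,12] → █
    (4,0)@(9, 1): e=[12,36,24] → █
    (5,0)@(11, 1): e=[12,24,36] → █
    (6,0)@(13, 1): e=[12,12,48] → █
    (7,0)@(15, 1): e=[12,0,60] → ·  [on edge]
    (2,1)@(5, 3): e=[36,48,-12] → ·
    (3,1)@(7, 3): e=[36,36,0] → █  [on edge]
    (6,1)@(13, 3): e=[36,0,36] → ·  [on edge]
    (3,2)@(7, 5): e=[60,24,-12] → ·
    (4,2)@(9, 5): e=[60,12,0] → █  [on edge]
    (5,2)@(11, 5): e=[60,0,12] → ·  [on edge]
    (4,3)@(9, 7): e=[84,0,-12] → ·  [on edge]
    (5,3)@(11, 7): e=[84,-12,0] → ·  [on edge]
  covered (9 px):
    · · █ █ █ █ █ · · ·
    · · · █ █ █ · · · ·
    · · · · █ · · · · ·
    · · · · · · · · · ·

Answer: [[9,1],[7,2],[8,2],[9,2]]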